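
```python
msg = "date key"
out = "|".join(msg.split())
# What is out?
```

Trace:
`msg = "date key"` → msg = 'date key'
`out = "|".join(msg.split())` → out = 'date|key'
So out = 'date|key'

Answer: 'date|key'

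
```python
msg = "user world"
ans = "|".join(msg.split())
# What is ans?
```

Trace:
`msg = "user world"` → msg = 'user world'
`ans = "|".join(msg.split())` → ans = 'user|world'
So ans = 'user|world'

Answer: 'user|world'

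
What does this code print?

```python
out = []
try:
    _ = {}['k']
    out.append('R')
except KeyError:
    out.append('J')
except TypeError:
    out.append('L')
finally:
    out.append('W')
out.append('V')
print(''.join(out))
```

Execution trace: 'J' (except KeyError) → 'W' (finally) → 'V' (after the try/except). Output: JWV

Answer: JWV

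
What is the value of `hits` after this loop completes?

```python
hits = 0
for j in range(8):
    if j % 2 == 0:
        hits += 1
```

Count numbers divisible by 2 in range(8)
`hits` takes the values: 0 → 1 → 2 → 3 → 4

Answer: 4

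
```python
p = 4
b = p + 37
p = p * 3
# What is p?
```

Trace:
`p = 4` → p = 4
`b = p + 37` → b = 41
`p = p * 3` → p = 12
So p = 12

Answer: 12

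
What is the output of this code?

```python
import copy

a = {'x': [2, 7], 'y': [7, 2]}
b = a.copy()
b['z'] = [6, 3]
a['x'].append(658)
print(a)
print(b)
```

Key concept: shallow copy of dict with mutable values.
Step by step:
`a = {'x': [2, 7], 'y': [7, 2]}` → a = {'x': [2, 7], 'y': [7, 2]}
`b = a.copy()` → b = {'x': [2, 7], 'y': [7, 2]}
`b['z'] = [6, 3]` → b = {'x': [2, 7], 'y': [7, 2], 'z': [6, 3]}
`a['x'].append(658)` → a = {'x': [2, 7, 658], 'y': [7, 2]}; b = {'x': [2, 7, 658], 'y': [7, 2], 'z': [6, 3]}
`print(a)` → prints {'x': [2, 7, 658], 'y': [7, 2]}
`print(b)` → prints {'x': [2, 7, 658], 'y': [7, 2], 'z': [6, 3]}

Answer:
{'x': [2, 7, 658], 'y': [7, 2]}
{'x': [2, 7, 658], 'y': [7, 2], 'z': [6, 3]}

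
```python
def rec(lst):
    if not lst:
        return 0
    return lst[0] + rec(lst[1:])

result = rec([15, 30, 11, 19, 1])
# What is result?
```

15 + 30 + 11 + 19 + 1 + 0 = 76

Answer: 76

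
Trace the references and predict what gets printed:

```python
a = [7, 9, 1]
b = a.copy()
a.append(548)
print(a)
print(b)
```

Key concept: list.copy() creates independent copy.
Step by step:
`a = [7, 9, 1]` → a = [7, 9, 1]
`b = a.copy()` → b = [7, 9, 1]
`a.append(548)` → a = [7, 9, 1, 548]
`print(a)` → prints [7, 9, 1, 548]
`print(b)` → prints [7, 9, 1]

Answer:
[7, 9, 1, 548]
[7, 9, 1]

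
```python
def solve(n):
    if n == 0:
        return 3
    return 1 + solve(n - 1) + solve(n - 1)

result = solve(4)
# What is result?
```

solve(n) = 1 + 2·solve(n-1), solve(0)=3. Closed form: (3+1)·2^4 - 1 = 63.

Answer: 63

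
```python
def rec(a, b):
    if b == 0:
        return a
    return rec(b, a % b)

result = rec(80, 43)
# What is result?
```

rec(80, 43) -> rec(43, 37) -> rec(37, 6) -> rec(6, 1) -> rec(1, 0) -> 1

Answer: 1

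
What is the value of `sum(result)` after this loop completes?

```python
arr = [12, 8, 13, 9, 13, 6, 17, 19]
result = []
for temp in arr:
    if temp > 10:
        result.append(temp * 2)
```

Sum of doubled values > 10
`result` takes the values: [] → [24] → [24, 26] → [24, 26, 26] → [24, 26, 26, 34] → [24, 26, 26, 34, 38]
So `sum(result)` = 148

Answer: 148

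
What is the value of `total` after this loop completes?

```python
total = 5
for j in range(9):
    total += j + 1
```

Start at 5, add 1 to 9 = 50
`total` takes the values: 5 → 6 → 8 → 11 → 15 → 20 → 26 → 33 → 41 → 50

Answer: 50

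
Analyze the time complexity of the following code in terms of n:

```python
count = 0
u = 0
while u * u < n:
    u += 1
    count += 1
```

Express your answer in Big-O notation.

Each loop level contributes: √n. Multiplying the contributions gives O(√n).

Answer: O(√n)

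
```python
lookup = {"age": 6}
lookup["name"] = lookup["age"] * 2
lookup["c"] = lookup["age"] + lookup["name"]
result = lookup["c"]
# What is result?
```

Trace:
`lookup = {"age": 6}` → lookup = {'age': 6}
`lookup["name"] = lookup["age"] * 2` → lookup = {'age': 6, 'name': 12}
`lookup["c"] = lookup["age"] + lookup["name"]` → lookup = {'age': 6, 'name': 12, 'c': 18}
`result = lookup["c"]` → result = 18
So result = 18

Answer: 18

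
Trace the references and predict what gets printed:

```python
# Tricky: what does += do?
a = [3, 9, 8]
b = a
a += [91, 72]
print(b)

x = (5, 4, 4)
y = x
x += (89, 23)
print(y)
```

Key concept: += behavior differs for mutable vs immutable.
Step by step:
`a = [3, 9, 8]` → a = [3, 9, 8]
`b = a` → b = [3, 9, 8] (same object as a)
`a += [91, 72]` → a = [3, 9, 8, 91, 72] (same object as b); b = [3, 9, 8, 91, 72] (same object as a)
`print(b)` → prints [3, 9, 8, 91, 72]
`x = (5, 4, 4)` → x = (5, 4, 4)
`y = x` → y = (5, 4, 4)
`x += (89, 23)` → x = (5, 4, 4, 89, 23)
`print(y)` → prints (5, 4, 4)

Answer:
[3, 9, 8, 91, 72]
(5, 4, 4)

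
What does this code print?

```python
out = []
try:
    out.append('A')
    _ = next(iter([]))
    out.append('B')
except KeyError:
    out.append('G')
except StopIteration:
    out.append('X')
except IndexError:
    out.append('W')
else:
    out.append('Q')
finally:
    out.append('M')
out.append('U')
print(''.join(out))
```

Execution trace: 'A' (try body) → 'X' (except StopIteration) → 'M' (finally) → 'U' (after the try/except). Output: AXMU

Answer: AXMU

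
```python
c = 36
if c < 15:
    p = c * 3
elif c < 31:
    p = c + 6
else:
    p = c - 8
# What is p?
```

Trace:
`c = 36` → c = 36
`if c < 15: ...` → c < 15 is False, c < 31 is False, take else branch → p = 28
So p = 28

Answer: 28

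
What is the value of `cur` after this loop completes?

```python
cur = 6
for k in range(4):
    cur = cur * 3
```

Multiply by 3, 4 times: 6 * 3^4 = 486
`cur` takes the values: 6 → 18 → 54 → 162 → 486

Answer: 486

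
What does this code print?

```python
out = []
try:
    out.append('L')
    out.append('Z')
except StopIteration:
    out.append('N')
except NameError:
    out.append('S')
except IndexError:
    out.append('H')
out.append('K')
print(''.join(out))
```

Execution trace: 'L' (try body) → 'Z' (try body, no exception) → 'K' (after the try/except). Output: LZK

Answer: LZK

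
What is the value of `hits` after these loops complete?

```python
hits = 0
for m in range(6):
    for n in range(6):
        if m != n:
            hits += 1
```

6² - 6 (exclude diagonal)
`hits` takes the values: 0 → 1 → 2 → 3 → 4 → 5 → 6 → 7 → 8 → 9 → 10 → 11 → 12 → 13 → 14 → 15 → 16 → 17 → 18 → 19 → 20 → 21 → 22 → 23 → 24 → 25 → 26 → 27 → 28 → 29 → 30

Answer: 30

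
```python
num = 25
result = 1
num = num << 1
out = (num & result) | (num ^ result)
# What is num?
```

Trace:
`num = 25` → num = 25
`result = 1` → result = 1
`num = num << 1` → num = 50
`out = (num & result) | (num ^ result)` → out = 51
So num = 50

Answer: 50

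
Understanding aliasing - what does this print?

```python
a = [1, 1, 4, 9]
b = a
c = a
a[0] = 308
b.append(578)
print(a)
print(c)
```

Key concept: multiple aliases.
Step by step:
`a = [1, 1, 4, 9]` → a = [1, 1, 4, 9]
`b = a` → b = [1, 1, 4, 9] (same object as a)
`c = a` → c = [1, 1, 4, 9] (same object as a, b)
`a[0] = 308` → a = [308, 1, 4, 9] (same object as b, c); b = [308, 1, 4, 9] (same object as a, c); c = [308, 1, 4, 9] (same object as a, b)
`b.append(578)` → a = [308, 1, 4, 9, 578] (same object as b, c); b = [308, 1, 4, 9, 578] (same object as a, c); c = [308, 1, 4, 9, 578] (same object as a, b)
`print(a)` → prints [308, 1, 4, 9, 578]
`print(c)` → prints [308, 1, 4, 9, 578]

Answer:
[308, 1, 4, 9, 578]
[308, 1, 4, 9, 578]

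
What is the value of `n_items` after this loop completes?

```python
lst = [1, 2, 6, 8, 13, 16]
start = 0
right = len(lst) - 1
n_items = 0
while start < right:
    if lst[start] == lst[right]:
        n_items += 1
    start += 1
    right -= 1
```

Count matching pairs from ends
`n_items` takes the values: 0

Answer: 0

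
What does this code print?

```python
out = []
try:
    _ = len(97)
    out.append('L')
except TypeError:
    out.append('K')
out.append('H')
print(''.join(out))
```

Execution trace: 'K' (except TypeError) → 'H' (after the try/except). Output: KH

Answer: KH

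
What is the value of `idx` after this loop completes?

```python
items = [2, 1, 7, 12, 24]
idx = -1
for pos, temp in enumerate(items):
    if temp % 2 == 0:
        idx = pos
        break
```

First even number index in [2, 1, 7, 12, 24]
`idx` takes the values: -1 → 0

Answer: 0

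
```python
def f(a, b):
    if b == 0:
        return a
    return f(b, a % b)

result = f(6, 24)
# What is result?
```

f(6, 24) -> f(24, 6) -> f(6, 0) -> 6

Answer: 6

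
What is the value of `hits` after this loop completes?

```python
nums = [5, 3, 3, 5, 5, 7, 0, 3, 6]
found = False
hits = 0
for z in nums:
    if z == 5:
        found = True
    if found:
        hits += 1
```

Count elements after first 5 in [5, 3, 3, 5, 5, 7, 0, 3, 6]
`hits` takes the values: 0 → 1 → 2 → 3 → 4 → 5 → 6 → 7 → 8 → 9

Answer: 9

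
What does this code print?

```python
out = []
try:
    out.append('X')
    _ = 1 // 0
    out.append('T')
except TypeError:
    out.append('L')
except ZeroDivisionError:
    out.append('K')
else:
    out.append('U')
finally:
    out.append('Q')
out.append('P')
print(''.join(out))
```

Execution trace: 'X' (try body) → 'K' (except ZeroDivisionError) → 'Q' (finally) → 'P' (after the try/except). Output: XKQP

Answer: XKQP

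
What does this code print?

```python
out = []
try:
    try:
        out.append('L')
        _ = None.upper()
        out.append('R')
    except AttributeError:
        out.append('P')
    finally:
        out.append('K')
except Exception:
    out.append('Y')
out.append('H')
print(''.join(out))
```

Execution trace: 'L' (inner try body) → 'P' (inner except AttributeError) → 'K' (inner finally) → 'H' (after the try/except). Output: LPKH

Answer: LPKH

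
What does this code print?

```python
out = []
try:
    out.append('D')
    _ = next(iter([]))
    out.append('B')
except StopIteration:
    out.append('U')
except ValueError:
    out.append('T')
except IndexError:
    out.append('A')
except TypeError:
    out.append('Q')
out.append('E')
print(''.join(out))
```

Execution trace: 'D' (try body) → 'U' (except StopIteration) → 'E' (after the try/except). Output: DUE

Answer: DUE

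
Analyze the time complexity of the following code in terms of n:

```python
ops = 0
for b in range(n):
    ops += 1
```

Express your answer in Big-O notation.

Each loop level contributes: n. Multiplying the contributions gives O(n).

Answer: O(n)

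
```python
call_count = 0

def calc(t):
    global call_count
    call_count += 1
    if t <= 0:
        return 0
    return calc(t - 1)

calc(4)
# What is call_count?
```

Linear recursion stepping by 1: 5 calls from t=4 down to ≤0.

Answer: 5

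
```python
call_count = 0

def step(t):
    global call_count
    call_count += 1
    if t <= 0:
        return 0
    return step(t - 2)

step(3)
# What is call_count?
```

Linear recursion stepping by 2: 3 calls from t=3 down to ≤0.

Answer: 3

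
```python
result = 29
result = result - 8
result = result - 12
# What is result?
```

Trace:
`result = 29` → result = 29
`result = result - 8` → result = 21
`result = result - 12` → result = 9
So result = 9

Answer: 9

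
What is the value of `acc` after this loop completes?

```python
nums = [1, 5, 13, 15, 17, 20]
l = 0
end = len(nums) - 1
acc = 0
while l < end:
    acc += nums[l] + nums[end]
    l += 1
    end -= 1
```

Sum of pairs from ends
`acc` takes the values: 0 → 21 → 43 → 71

Answer: 71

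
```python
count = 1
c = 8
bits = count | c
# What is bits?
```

Trace:
`count = 1` → count = 1
`c = 8` → c = 8
`bits = count | c` → bits = 9
So bits = 9

Answer: 9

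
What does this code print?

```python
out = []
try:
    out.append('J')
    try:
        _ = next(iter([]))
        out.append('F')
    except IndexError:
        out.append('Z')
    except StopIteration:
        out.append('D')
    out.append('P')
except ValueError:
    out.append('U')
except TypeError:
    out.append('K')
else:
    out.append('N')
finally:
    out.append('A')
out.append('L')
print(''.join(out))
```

Execution trace: 'J' (try body) → 'D' (inner except StopIteration) → 'P' (try body, no exception) → 'N' (else) → 'A' (finally) → 'L' (after the try/except). Output: JDPNAL

Answer: JDPNAL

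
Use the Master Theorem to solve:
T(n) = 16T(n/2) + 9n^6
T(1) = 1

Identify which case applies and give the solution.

a=16, b=2, f(n)=9n^6. log_2(16) = 4. Since c=6 > 4 and the regularity condition holds (16(n/2)^6 = (16/2^6)n^6 with 16/2^6 < 1), Case 3 applies: T(n) = Θ(f(n)) = O(n^6).

Answer: O(n^6) - Case 3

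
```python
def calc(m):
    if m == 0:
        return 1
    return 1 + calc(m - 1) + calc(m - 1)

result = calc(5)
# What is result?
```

calc(m) = 1 + 2·calc(m-1), calc(0)=1. Closed form: (1+1)·2^5 - 1 = 63.

Answer: 63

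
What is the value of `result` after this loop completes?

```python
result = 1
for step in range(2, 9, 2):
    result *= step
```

Product of even numbers 2 to 8
`result` takes the values: 1 → 2 → 8 → 48 → 384

Answer: 384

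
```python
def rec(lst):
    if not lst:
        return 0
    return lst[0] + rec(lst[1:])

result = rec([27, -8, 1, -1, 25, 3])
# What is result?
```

27 + (-8) + 1 + (-1) + 25 + 3 + 0 = 47

Answer: 47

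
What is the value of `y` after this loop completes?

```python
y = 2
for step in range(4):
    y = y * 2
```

Multiply by 2, 4 times: 2 * 2^4 = 32
`y` takes the values: 2 → 4 → 8 → 16 → 32

Answer: 32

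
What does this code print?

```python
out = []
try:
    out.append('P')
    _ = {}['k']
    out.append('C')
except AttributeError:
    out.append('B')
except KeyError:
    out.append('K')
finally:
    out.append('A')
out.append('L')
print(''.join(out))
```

Execution trace: 'P' (try body) → 'K' (except KeyError) → 'A' (finally) → 'L' (after the try/except). Output: PKAL

Answer: PKAL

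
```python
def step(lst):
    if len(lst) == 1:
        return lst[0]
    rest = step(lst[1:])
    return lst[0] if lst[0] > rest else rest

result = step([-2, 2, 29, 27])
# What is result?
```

Recursive max over [-2, 2, 29, 27] = 29

Answer: 29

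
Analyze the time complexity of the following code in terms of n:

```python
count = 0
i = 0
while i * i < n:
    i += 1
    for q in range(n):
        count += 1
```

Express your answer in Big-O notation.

Each loop level contributes: √n × n. Multiplying the contributions gives O(n√n).

Answer: O(n√n)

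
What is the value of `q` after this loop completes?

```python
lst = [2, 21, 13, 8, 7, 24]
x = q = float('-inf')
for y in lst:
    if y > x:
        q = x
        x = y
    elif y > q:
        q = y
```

Second largest (with repeats) in [2, 21, 13, 8, 7, 24]
`q` takes the values: -inf → 2 → 13 → 21

Answer: 21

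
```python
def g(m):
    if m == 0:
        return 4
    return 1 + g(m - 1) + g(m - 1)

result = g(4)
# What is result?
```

g(m) = 1 + 2·g(m-1), g(0)=4. Closed form: (4+1)·2^4 - 1 = 79.

Answer: 79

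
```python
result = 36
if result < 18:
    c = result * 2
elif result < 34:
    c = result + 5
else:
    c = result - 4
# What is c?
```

Trace:
`result = 36` → result = 36
`if result < 18: ...` → result < 18 is False, result < 34 is False, take else branch → c = 32
So c = 32

Answer: 32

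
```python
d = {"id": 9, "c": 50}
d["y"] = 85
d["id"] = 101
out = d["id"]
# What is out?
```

Trace:
`d = {"id": 9, "c": 50}` → d = {'id': 9, 'c': 50}
`d["y"] = 85` → d = {'id': 9, 'c': 50, 'y': 85}
`d["id"] = 101` → d = {'id': 101, 'c': 50, 'y': 85}
`out = d["id"]` → out = 101
So out = 101

Answer: 101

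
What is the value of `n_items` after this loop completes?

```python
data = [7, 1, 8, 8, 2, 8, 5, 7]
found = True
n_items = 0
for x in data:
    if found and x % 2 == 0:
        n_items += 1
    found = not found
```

Count even values at even positions
`n_items` takes the values: 0 → 1 → 2

Answer: 2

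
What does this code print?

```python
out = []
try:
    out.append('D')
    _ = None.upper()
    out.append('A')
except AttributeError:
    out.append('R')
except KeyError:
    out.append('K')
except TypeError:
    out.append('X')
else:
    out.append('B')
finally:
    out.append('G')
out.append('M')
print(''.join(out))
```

Execution trace: 'D' (try body) → 'R' (except AttributeError) → 'G' (finally) → 'M' (after the try/except). Output: DRGM

Answer: DRGM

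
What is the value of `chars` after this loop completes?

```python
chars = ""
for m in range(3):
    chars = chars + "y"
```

Repeat 'y' 3 times
`chars` takes the values: "" → "y" → "yy" → "yyy"

Answer: "yyy"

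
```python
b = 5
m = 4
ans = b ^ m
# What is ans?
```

Trace:
`b = 5` → b = 5
`m = 4` → m = 4
`ans = b ^ m` → ans = 1
So ans = 1

Answer: 1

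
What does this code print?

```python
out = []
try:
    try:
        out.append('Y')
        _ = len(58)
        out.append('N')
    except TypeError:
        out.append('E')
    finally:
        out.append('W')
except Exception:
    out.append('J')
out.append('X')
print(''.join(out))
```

Execution trace: 'Y' (inner try body) → 'E' (inner except TypeError) → 'W' (inner finally) → 'X' (after the try/except). Output: YEWX

Answer: YEWX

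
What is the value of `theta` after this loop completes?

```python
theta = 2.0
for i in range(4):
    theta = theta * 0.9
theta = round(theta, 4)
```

Exponential decay: 2.0 * 0.9^4
`theta` takes the values: 2.0 → 1.8 → 1.62 → 1.458 → 1.3122

Answer: 1.3122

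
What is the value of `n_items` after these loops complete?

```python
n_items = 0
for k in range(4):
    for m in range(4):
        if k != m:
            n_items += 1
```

4² - 4 (exclude diagonal)
`n_items` takes the values: 0 → 1 → 2 → 3 → 4 → 5 → 6 → 7 → 8 → 9 → 10 → 11 → 12

Answer: 12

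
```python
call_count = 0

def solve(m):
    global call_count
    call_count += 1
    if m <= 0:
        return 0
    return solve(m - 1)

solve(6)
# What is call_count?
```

Linear recursion stepping by 1: 7 calls from m=6 down to ≤0.

Answer: 7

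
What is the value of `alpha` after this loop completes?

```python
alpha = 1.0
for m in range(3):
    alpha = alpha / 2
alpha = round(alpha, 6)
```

Halving LR 3 times: 1 / 2^3
`alpha` takes the values: 1.0 → 0.5 → 0.25 → 0.125

Answer: 0.125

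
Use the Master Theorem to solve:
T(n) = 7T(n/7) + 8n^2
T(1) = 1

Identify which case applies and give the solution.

a=7, b=7, f(n)=8n^2. log_7(7) = 1. Since c=2 > 1 and the regularity condition holds (7(n/7)^2 = (7/7^2)n^2 with 7/7^2 < 1), Case 3 applies: T(n) = Θ(f(n)) = O(n^2).

Answer: O(n^2) - Case 3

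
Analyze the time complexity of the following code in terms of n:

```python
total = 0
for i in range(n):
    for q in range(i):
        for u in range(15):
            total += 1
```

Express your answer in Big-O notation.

Each loop level contributes: n × n × 1. Multiplying the contributions gives O(n^2).

Answer: O(n^2)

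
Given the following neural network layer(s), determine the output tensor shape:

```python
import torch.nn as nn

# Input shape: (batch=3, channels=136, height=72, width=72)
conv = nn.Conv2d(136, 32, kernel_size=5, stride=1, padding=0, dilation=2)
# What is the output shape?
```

Input: (3, 136, 72, 72) -> Output: (3, 32, 64, 64)

Answer: (3, 32, 64, 64)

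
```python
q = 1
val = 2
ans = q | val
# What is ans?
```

Trace:
`q = 1` → q = 1
`val = 2` → val = 2
`ans = q | val` → ans = 3
So ans = 3

Answer: 3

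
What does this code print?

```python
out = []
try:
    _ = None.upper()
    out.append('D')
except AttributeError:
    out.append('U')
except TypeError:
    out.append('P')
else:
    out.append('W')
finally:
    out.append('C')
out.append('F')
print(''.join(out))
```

Execution trace: 'U' (except AttributeError) → 'C' (finally) → 'F' (after the try/except). Output: UCF

Answer: UCF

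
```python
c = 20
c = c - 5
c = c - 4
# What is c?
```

Trace:
`c = 20` → c = 20
`c = c - 5` → c = 15
`c = c - 4` → c = 11
So c = 11

Answer: 11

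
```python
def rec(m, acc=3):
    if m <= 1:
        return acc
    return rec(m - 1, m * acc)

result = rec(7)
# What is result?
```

Accumulator trace (n, acc): (7, 3) -> (6, 21) -> (5, 126) -> (4, 630) -> (3, 2520) -> (2, 7560) -> (1, 15120) -> return 15120

Answer: 15120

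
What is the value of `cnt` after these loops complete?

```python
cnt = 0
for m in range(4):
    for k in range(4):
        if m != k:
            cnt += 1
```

4² - 4 (exclude diagonal)
`cnt` takes the values: 0 → 1 → 2 → 3 → 4 → 5 → 6 → 7 → 8 → 9 → 10 → 11 → 12

Answer: 12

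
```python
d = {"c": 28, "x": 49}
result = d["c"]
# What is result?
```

Trace:
`d = {"c": 28, "x": 49}` → d = {'c': 28, 'x': 49}
`result = d["c"]` → result = 28
So result = 28

Answer: 28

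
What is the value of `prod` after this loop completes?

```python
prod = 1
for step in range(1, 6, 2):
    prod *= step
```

Product of 1, 3, 5, ... up to 5
`prod` takes the values: 1 → 3 → 15

Answer: 15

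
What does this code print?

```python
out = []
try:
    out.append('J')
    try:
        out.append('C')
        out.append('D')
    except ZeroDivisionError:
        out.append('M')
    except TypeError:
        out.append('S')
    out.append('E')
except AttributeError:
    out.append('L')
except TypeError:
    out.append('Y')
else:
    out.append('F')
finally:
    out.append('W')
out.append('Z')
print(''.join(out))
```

Execution trace: 'J' (try body) → 'C' (inner try body) → 'D' (inner try body, no exception) → 'E' (try body, no exception) → 'F' (else) → 'W' (finally) → 'Z' (after the try/except). Output: JCDEFWZ

Answer: JCDEFWZ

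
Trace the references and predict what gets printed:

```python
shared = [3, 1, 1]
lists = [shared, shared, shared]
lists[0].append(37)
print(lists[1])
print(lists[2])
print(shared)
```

Key concept: list of same reference.
Step by step:
`shared = [3, 1, 1]` → shared = [3, 1, 1]
`lists = [shared, shared, shared]` → lists = [[3, 1, 1], [3, 1, 1], [3, 1, 1]]
`lists[0].append(37)` → shared = [3, 1, 1, 37]; lists = [[3, 1, 1, 37], [3, 1, 1, 37], [3, 1, 1, 37]]
`print(lists[1])` → prints [3, 1, 1, 37]
`print(lists[2])` → prints [3, 1, 1, 37]
`print(shared)` → prints [3, 1, 1, 37]

Answer:
[3, 1, 1, 37]
[3, 1, 1, 37]
[3, 1, 1, 37]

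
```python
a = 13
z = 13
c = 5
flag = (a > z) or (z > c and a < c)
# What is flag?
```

Trace:
`a = 13` → a = 13
`z = 13` → z = 13
`c = 5` → c = 5
`flag = (a > z) or (z > c and a < c)` → flag = False
So flag = False

Answer: False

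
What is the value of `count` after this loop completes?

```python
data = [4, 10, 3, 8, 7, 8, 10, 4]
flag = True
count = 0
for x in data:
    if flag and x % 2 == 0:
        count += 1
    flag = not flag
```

Count even values at even positions
`count` takes the values: 0 → 1 → 2

Answer: 2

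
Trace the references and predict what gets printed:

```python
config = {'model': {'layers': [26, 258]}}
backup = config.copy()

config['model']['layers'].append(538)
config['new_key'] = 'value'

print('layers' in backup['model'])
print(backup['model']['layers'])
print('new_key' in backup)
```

Key concept: shallow copy gotcha with nested dict.
Step by step:
`config = {'model': {'layers': [26, 258]}}` → config = {'model': {'layers': [26, 258]}}
`backup = config.copy()` → backup = {'model': {'layers': [26, 258]}}
`config['model']['layers'].append(538)` → config = {'model': {'layers': [26, 258, 538]}}; backup = {'model': {'layers': [26, 258, 538]}}
`config['new_key'] = 'value'` → config = {'model': {'layers': [26, 258, 538]}, 'new_key': 'value'}
`print('layers' in backup['model'])` → prints True
`print(backup['model']['layers'])` → prints [26, 258, 538]
`print('new_key' in backup)` → prints False

Answer:
True
[26, 258, 538]
False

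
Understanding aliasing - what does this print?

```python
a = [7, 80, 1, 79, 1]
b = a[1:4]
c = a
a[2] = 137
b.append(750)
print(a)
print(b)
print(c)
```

Key concept: slice vs alias.
Step by step:
`a = [7, 80, 1, 79, 1]` → a = [7, 80, 1, 79, 1]
`b = a[1:4]` → b = [80, 1, 79]
`c = a` → c = [7, 80, 1, 79, 1] (same object as a)
`a[2] = 137` → a = [7, 80, 137, 79, 1] (same object as c); c = [7, 80, 137, 79, 1] (same object as a)
`b.append(750)` → b = [80, 1, 79, 750]
`print(a)` → prints [7, 80, 137, 79, 1]
`print(b)` → prints [80, 1, 79, 750]
`print(c)` → prints [7, 80, 137, 79, 1]

Answer:
[7, 80, 137, 79, 1]
[80, 1, 79, 750]
[7, 80, 137, 79, 1]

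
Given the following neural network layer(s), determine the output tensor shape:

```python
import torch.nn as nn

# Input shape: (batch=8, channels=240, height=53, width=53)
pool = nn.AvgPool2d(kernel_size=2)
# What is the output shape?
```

Input: (8, 240, 53, 53) -> Output: (8, 240, 26, 26)

Answer: (8, 240, 26, 26)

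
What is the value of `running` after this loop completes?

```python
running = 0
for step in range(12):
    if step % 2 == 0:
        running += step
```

Sum of even numbers 0 to 11
`running` takes the values: 0 → 2 → 6 → 12 → 20 → 30

Answer: 30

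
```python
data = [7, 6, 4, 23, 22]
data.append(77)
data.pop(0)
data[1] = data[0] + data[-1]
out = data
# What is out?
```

Trace:
`data = [7, 6, 4, 23, 22]` → data = [7, 6, 4, 23, 22]
`data.append(77)` → data = [7, 6, 4, 23, 22, 77]
`data.pop(0)` → data = [6, 4, 23, 22, 77]
`data[1] = data[0] + data[-1]` → data = [6, 83, 23, 22, 77]
`out = data` → out = [6, 83, 23, 22, 77]
So out = [6, 83, 23, 22, 77]

Answer: [6, 83, 23, 22, 77]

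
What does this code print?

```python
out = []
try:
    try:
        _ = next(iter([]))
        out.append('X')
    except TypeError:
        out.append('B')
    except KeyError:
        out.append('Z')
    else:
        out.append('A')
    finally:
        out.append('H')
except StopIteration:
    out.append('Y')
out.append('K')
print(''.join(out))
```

Execution trace: 'H' (finally) → 'Y' (outer except StopIteration) → 'K' (after the try/except). Output: HYK

Answer: HYK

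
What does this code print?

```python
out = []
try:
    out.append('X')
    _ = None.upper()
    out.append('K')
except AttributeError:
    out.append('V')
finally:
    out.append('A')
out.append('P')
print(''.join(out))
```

Execution trace: 'X' (try body) → 'V' (except AttributeError) → 'A' (finally) → 'P' (after the try/except). Output: XVAP

Answer: XVAP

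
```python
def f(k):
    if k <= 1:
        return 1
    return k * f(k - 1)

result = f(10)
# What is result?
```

f(10) = 10 * 9 * 8 * 7 * 6 * 5 * 4 * 3 * 2 * 1 = 3628800

Answer: 3628800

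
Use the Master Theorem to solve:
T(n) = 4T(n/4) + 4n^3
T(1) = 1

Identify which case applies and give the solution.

a=4, b=4, f(n)=4n^3. log_4(4) = 1. Since c=3 > 1 and the regularity condition holds (4(n/4)^3 = (4/4^3)n^3 with 4/4^3 < 1), Case 3 applies: T(n) = Θ(f(n)) = O(n^3).

Answer: O(n^3) - Case 3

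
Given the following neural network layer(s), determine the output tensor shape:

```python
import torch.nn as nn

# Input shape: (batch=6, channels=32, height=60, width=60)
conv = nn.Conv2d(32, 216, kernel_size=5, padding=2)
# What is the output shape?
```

Input: (6, 32, 60, 60) -> Output: (6, 216, 60, 60)

Answer: (6, 216, 60, 60)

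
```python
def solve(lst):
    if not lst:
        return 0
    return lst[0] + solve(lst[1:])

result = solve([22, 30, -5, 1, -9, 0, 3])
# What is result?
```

22 + 30 + (-5) + 1 + (-9) + 0 + 3 + 0 = 42

Answer: 42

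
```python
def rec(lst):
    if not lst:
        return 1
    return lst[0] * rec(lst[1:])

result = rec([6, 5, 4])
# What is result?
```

Product over [6, 5, 4] = 6 * 5 * 4 = 120

Answer: 120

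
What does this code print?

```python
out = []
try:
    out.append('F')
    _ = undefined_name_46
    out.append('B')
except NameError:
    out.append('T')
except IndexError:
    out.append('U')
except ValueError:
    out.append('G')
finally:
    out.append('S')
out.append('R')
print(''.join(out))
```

Execution trace: 'F' (try body) → 'T' (except NameError) → 'S' (finally) → 'R' (after the try/except). Output: FTSR

Answer: FTSR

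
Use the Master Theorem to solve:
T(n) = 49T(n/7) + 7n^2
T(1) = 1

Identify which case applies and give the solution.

a=49, b=7, f(n)=7n^2. log_7(49) = 2. Since c=2 = 2, Case 2 applies: T(n) = Θ(n^log_b(a) · log n) = O(n^2 log n).

Answer: O(n^2 log n) - Case 2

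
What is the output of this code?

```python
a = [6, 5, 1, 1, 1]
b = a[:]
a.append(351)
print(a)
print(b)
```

Key concept: slice [:] creates copy.
Step by step:
`a = [6, 5, 1, 1, 1]` → a = [6, 5, 1, 1, 1]
`b = a[:]` → b = [6, 5, 1, 1, 1]
`a.append(351)` → a = [6, 5, 1, 1, 1, 351]
`print(a)` → prints [6, 5, 1, 1, 1, 351]
`print(b)` → prints [6, 5, 1, 1, 1]

Answer:
[6, 5, 1, 1, 1, 351]
[6, 5, 1, 1, 1]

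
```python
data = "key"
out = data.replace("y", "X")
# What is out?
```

Trace:
`data = "key"` → data = 'key'
`out = data.replace("y", "X")` → out = 'keX'
So out = 'keX'

Answer: 'keX'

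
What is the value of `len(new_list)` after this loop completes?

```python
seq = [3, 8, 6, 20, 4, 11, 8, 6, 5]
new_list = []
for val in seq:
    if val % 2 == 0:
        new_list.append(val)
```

Count even numbers in [3, 8, 6, 20, 4, 11, 8, 6, 5]
`new_list` takes the values: [] → [8] → [8, 6] → [8, 6, 20] → [8, 6, 20, 4] → [8, 6, 20, 4, 8] → [8, 6, 20, 4, 8, 6]
So `len(new_list)` = 6

Answer: 6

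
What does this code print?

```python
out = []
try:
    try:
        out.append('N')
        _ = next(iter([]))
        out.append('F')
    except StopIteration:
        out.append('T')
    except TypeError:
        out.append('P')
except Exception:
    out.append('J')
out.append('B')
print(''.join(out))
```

Execution trace: 'N' (inner try body) → 'T' (inner except StopIteration) → 'B' (after the try/except). Output: NTB

Answer: NTB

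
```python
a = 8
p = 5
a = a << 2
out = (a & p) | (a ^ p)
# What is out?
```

Trace:
`a = 8` → a = 8
`p = 5` → p = 5
`a = a << 2` → a = 32
`out = (a & p) | (a ^ p)` → out = 37
So out = 37

Answer: 37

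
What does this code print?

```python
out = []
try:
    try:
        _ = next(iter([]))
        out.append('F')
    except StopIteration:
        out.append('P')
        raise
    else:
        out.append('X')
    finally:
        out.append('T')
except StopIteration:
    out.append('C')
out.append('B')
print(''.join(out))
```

Execution trace: 'P' (inner except StopIteration) → 'T' (inner finally) → 'C' (outer except StopIteration) → 'B' (after the try/except). Output: PTCB

Answer: PTCB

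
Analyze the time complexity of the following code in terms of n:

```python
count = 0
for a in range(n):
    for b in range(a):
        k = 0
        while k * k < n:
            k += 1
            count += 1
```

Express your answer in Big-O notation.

Each loop level contributes: n × n × √n. Multiplying the contributions gives O(n^2√n).

Answer: O(n^2√n)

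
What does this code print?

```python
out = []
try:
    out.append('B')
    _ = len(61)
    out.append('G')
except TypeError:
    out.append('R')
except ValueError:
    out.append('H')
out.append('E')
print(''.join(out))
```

Execution trace: 'B' (try body) → 'R' (except TypeError) → 'E' (after the try/except). Output: BRE

Answer: BRE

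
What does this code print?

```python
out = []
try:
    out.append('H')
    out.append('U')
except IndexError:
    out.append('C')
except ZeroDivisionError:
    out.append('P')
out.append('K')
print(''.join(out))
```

Execution trace: 'H' (try body) → 'U' (try body, no exception) → 'K' (after the try/except). Output: HUK

Answer: HUK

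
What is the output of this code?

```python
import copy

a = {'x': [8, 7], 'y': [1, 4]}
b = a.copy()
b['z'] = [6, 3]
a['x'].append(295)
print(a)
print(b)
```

Key concept: shallow copy of dict with mutable values.
Step by step:
`a = {'x': [8, 7], 'y': [1, 4]}` → a = {'x': [8, 7], 'y': [1, 4]}
`b = a.copy()` → b = {'x': [8, 7], 'y': [1, 4]}
`b['z'] = [6, 3]` → b = {'x': [8, 7], 'y': [1, 4], 'z': [6, 3]}
`a['x'].append(295)` → a = {'x': [8, 7, 295], 'y': [1, 4]}; b = {'x': [8, 7, 295], 'y': [1, 4], 'z': [6, 3]}
`print(a)` → prints {'x': [8, 7, 295], 'y': [1, 4]}
`print(b)` → prints {'x': [8, 7, 295], 'y': [1, 4], 'z': [6, 3]}

Answer:
{'x': [8, 7, 295], 'y': [1, 4]}
{'x': [8, 7, 295], 'y': [1, 4], 'z': [6, 3]}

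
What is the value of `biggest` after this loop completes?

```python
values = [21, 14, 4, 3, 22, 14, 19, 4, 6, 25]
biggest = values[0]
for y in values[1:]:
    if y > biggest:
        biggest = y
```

Maximum of [21, 14, 4, 3, 22, 14, 19, 4, 6, 25]
`biggest` takes the values: 21 → 22 → 25

Answer: 25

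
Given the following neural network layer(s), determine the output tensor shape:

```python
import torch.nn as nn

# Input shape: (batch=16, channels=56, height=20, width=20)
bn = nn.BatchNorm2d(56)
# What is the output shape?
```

Input: (16, 56, 20, 20) -> Output: (16, 56, 20, 20)

Answer: (16, 56, 20, 20)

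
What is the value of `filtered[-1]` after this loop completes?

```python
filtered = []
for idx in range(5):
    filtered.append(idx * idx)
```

Last element of squares 0 to 4
`filtered` takes the values: [] → [0] → [0, 1] → [0, 1, 4] → [0, 1, 4, 9] → [0, 1, 4, 9, 16]
So `filtered[-1]` = 16

Answer: 16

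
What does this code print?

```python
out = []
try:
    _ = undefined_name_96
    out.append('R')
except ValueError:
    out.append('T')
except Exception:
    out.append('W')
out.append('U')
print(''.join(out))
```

Execution trace: 'W' (except Exception) → 'U' (after the try/except). Output: WU

Answer: WU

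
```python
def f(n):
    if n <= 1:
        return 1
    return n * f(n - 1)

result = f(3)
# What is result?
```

f(3) = 3 * 2 * 1 = 6

Answer: 6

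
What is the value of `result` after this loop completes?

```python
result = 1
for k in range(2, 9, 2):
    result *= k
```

Product of even numbers 2 to 8
`result` takes the values: 1 → 2 → 8 → 48 → 384

Answer: 384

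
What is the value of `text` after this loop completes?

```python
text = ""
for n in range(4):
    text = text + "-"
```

Repeat '-' 4 times
`text` takes the values: "" → "-" → "--" → "---" → "----"

Answer: "----"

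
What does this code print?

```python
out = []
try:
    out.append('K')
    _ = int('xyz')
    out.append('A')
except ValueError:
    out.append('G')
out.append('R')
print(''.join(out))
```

Execution trace: 'K' (try body) → 'G' (except ValueError) → 'R' (after the try/except). Output: KGR

Answer: KGR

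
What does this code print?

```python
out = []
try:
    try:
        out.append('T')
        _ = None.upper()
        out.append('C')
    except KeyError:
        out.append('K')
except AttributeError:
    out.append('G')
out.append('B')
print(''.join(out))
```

Execution trace: 'T' (try body) → 'G' (outer except AttributeError) → 'B' (after the try/except). Output: TGB

Answer: TGB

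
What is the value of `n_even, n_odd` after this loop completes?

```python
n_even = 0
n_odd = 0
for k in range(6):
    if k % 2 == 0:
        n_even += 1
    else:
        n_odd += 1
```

Count evens and odds in range(6)
`n_even, n_odd` takes the values: (0, 0) → (1, 0) → (1, 1) → (2, 1) → (2, 2) → (3, 2) → (3, 3)

Answer: 3, 3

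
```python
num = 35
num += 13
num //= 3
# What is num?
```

Trace:
`num = 35` → num = 35
`num += 13` → num = 48
`num //= 3` → num = 16
So num = 16

Answer: 16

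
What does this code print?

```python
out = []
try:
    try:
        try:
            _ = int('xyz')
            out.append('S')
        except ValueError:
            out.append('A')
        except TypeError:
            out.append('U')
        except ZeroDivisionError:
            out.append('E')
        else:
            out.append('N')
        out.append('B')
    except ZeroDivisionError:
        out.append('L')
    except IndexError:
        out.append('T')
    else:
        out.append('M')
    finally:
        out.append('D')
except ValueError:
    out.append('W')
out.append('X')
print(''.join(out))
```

Execution trace: 'A' (inner except ValueError) → 'B' (try body, no exception) → 'M' (else) → 'D' (finally) → 'X' (after the try/except). Output: ABMDX

Answer: ABMDX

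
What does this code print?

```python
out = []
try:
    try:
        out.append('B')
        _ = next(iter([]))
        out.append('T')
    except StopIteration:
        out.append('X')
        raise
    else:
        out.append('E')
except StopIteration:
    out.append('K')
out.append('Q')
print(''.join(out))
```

Execution trace: 'B' (inner try body) → 'X' (inner except StopIteration) → 'K' (outer except StopIteration) → 'Q' (after the try/except). Output: BXKQ

Answer: BXKQ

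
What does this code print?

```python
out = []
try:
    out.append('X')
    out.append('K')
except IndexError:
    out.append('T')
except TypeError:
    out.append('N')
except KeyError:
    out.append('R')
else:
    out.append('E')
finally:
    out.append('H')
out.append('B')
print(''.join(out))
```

Execution trace: 'X' (try body) → 'K' (try body, no exception) → 'E' (else) → 'H' (finally) → 'B' (after the try/except). Output: XKEHB

Answer: XKEHB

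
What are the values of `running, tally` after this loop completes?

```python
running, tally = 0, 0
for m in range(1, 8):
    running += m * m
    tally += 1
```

Sum of squares and count
`running, tally` takes the values: (0, 0) → (1, 0) → (1, 1) → (5, 1) → (5, 2) → (14, 2) → (14, 3) → (30, 3) → (30, 4) → (55, 4) → (55, 5) → (91, 5) → (91, 6) → (140, 6) → (140, 7)

Answer: 140, 7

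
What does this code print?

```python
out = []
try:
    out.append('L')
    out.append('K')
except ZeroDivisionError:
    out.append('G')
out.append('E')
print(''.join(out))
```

Execution trace: 'L' (try body) → 'K' (try body, no exception) → 'E' (after the try/except). Output: LKE

Answer: LKE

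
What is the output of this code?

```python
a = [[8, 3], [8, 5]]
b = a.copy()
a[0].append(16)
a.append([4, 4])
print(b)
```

Key concept: shallow copy with nested lists.
Step by step:
`a = [[8, 3], [8, 5]]` → a = [[8, 3], [8, 5]]
`b = a.copy()` → b = [[8, 3], [8, 5]]
`a[0].append(16)` → a = [[8, 3, 16], [8, 5]]; b = [[8, 3, 16], [8, 5]]
`a.append([4, 4])` → a = [[8, 3, 16], [8, 5], [4, 4]]
`print(b)` → prints [[8, 3, 16], [8, 5]]

Answer: [[8, 3, 16], [8, 5]]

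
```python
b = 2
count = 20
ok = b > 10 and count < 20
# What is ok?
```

Trace:
`b = 2` → b = 2
`count = 20` → count = 20
`ok = b > 10 and count < 20` → ok = False
So ok = False

Answer: False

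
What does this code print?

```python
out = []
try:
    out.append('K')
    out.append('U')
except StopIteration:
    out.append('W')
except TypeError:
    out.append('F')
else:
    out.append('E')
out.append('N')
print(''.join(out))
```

Execution trace: 'K' (try body) → 'U' (try body, no exception) → 'E' (else) → 'N' (after the try/except). Output: KUEN

Answer: KUEN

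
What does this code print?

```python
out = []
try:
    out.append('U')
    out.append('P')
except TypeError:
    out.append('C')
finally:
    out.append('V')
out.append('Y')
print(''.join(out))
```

Execution trace: 'U' (try body) → 'P' (try body, no exception) → 'V' (finally) → 'Y' (after the try/except). Output: UPVY

Answer: UPVY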